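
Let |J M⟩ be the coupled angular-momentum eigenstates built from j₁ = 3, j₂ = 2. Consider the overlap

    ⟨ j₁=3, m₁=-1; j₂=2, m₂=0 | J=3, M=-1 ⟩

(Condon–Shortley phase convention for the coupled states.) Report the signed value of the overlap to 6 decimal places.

−√(3/20) ≈ -0.387298

triangle: 2!·4!·2!/9! = 96/362880
(j±m)!: 2!·4!·2!·2!·2!·4! = 9216
prefactor² = (2J+1)·Δ·N² = 256/15
  k=0: +1/(0!·2!·4!·2!·0!·0!) = 1/96
  k=1: −1/(1!·1!·3!·1!·1!·1!) = -1/6
  k=2: +1/(2!·0!·2!·0!·2!·2!) = 1/16
Σ = -3/32  ⇒  CG² = 256/15·(-3/32)² = 3/20
CG = −√(3/20) = -0.387298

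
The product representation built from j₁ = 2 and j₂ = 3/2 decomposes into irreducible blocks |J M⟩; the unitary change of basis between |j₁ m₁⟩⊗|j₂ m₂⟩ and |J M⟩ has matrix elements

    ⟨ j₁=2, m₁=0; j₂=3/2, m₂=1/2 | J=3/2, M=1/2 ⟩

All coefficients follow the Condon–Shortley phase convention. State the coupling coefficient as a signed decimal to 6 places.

j₁+j₂−J=2  J+j₁−j₂=2  J−j₁+j₂=1  j₁+j₂+J+1=6
(j₁±m₁, j₂±m₂, J±M) = (2,2,2,1,2,1)
P² = 16/45
sum k=1..2:
  [1] −1/1 = -1
  [2] +1/4 = 1/4
S = -3/4
C² = P²·S² = 1/5 ; C = -0.447214

−√(1/5) = -0.447214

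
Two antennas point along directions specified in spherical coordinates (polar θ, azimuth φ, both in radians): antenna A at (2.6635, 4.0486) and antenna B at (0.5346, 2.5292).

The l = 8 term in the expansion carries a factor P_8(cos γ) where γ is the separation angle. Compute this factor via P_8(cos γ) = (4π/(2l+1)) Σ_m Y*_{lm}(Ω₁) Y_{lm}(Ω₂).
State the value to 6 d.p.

Addition theorem: P_8(cos γ) = (4π/17) Σ_m Y*_{lm}(Ω₁) Y_{lm}(Ω₂), m = −8…8:
  m=-8: Y*=+0.000583+0.000855i  Y=+0.000435-0.002300i  product +0.000002-0.000001i
  m=-7: Y*=+0.007971+0.000526i  Y=+0.006528+0.014400i  product +0.000044+0.000118i
  m=-6: Y*=+0.025763-0.028808i  Y=-0.057321-0.033798i  product -0.002450+0.000781i
  m=-5: Y*=-0.023173-0.129288i  Y=+0.194113-0.015490i  product -0.006501-0.024738i
  m=-4: Y*=-0.280031-0.148086i  Y=-0.305105+0.252853i  product +0.122882-0.025625i
  m=-3: Y*=-0.464718+0.207848i  Y=+0.134227-0.491913i  product +0.039866+0.256500i
  m=-2: Y*=-0.101999+0.411070i  Y=+0.087561+0.242878i  product -0.108771+0.011220i
  m=-1: Y*=-0.063804-0.081571i  Y=+0.234560+0.164775i  product -0.001525-0.029647i
  m=+0: Y*=-0.464716-0.000000i  Y=-0.368676+0.000000i  product +0.171330+0.000000i
  m=+1: Y*=+0.063804-0.081571i  Y=-0.234560+0.164775i  product -0.001525+0.029647i
  m=+2: Y*=-0.101999-0.411070i  Y=+0.087561-0.242878i  product -0.108771-0.011220i
  m=+3: Y*=+0.464718+0.207848i  Y=-0.134227-0.491913i  product +0.039866-0.256500i
  m=+4: Y*=-0.280031+0.148086i  Y=-0.305105-0.252853i  product +0.122882+0.025625i
  m=+5: Y*=+0.023173-0.129288i  Y=-0.194113-0.015490i  product -0.006501+0.024738i
  m=+6: Y*=+0.025763+0.028808i  Y=-0.057321+0.033798i  product -0.002450-0.000781i
  m=+7: Y*=-0.007971+0.000526i  Y=-0.006528+0.014400i  product +0.000044-0.000118i
  m=+8: Y*=+0.000583-0.000855i  Y=+0.000435+0.002300i  product +0.000002+0.000001i
Σ over m = +0.258425+0.000000i; ×(4π/17) → +0.191027+0.000000i. Real part: 0.191027

0.191027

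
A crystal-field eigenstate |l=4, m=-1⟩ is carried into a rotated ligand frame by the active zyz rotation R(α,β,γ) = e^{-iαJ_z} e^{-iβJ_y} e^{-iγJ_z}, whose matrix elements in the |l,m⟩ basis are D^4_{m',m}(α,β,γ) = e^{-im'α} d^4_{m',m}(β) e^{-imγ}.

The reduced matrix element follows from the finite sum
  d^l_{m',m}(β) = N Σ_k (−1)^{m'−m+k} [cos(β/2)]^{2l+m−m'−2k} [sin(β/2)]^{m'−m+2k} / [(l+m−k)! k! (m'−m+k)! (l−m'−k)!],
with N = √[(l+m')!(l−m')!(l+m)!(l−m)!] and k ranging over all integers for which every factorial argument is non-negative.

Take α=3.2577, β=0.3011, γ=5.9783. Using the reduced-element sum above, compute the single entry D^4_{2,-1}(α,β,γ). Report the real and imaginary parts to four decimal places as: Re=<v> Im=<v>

D^4_{2,-1}(3.2577,0.3011,5.9783) = e^{-i·2·3.2577}·d^4_{2,-1}(0.3011)·e^{-i·-1·5.9783}. Compute d first:
Half-angle: c=0.988689, s=0.149982. N=√(720·2·6·120)=1018.233765
The bounds max(0,m−m')=0 and min(l+m,l−m')=2 give 3 terms
  k=0: (−1)^3·1018.2338/(72)·0.9887^5·0.1500^3 = -0.045074
  k=1: (−1)^4·1018.2338/(48)·0.9887^3·0.1500^5 = +0.001556
  k=2: (−1)^5·1018.2338/(240)·0.9887^1·0.1500^7 = -0.000007
d^4_{2,-1}(0.3011) = -0.045074 +0.001556 -0.000007 = -0.043526
Attach z-rotation phases: D = e^{-i(2)(3.2577)}·(-0.043526)·e^{-i(-1)(5.9783)} = -0.037397+0.022270i

Re=-0.0374 Im=0.0223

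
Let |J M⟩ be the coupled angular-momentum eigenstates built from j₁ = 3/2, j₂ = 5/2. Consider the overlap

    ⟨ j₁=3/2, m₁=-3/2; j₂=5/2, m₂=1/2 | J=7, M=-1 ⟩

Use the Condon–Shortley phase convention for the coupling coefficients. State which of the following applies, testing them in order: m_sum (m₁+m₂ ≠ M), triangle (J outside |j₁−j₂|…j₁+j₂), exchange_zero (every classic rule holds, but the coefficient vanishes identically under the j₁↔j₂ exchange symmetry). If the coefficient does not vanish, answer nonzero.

triangle

m-sum: m₁+m₂ = -3/2+1/2 = -1, M = -1  ✓
triangle: need |j₁−j₂| ≤ J ≤ j₁+j₂, i.e. J ∈ [1, 4]; J = 7 is outside ✗ ⇒ coefficient is 0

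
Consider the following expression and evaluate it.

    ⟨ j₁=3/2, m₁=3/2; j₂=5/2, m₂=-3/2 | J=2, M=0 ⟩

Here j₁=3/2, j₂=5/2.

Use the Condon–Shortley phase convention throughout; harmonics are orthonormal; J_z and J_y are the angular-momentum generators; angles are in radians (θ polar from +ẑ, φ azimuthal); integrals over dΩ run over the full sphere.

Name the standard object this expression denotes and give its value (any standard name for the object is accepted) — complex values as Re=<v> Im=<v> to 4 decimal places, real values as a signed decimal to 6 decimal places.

Clebsch–Gordan coefficient, +√(3/7) ≈ +0.654654

This is a Clebsch–Gordan (vector-coupling) coefficient.
√[5·2!1!3!/7! · 3!0!1!4!2!2!] = √(48/7)
  +(−1)^0/∏(0,2,0,1,1,2)! = 1/4  (running 1/4)
⟨..|..⟩ = √(48/7)·(1/4) = +0.654654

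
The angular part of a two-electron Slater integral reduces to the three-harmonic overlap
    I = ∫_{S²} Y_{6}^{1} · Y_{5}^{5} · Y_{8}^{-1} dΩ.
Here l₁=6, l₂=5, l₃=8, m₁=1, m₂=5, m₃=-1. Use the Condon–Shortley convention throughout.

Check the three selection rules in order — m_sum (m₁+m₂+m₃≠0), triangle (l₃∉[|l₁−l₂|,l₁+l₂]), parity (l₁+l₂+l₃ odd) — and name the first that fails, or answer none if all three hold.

m₁+m₂+m₃ = 1 + 5 − 1 = 5  ✗
triangle: |6−5|=1 ≤ l₃=8 ≤ 6+5=11
parity: l₁+l₂+l₃ = 19 is odd

m_sum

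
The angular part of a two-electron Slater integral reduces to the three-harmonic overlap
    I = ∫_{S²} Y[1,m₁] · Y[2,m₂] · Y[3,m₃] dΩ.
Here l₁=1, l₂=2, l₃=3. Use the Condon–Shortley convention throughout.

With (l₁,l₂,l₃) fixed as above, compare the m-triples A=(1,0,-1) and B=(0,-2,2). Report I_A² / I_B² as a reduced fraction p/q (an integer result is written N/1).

6/5

Shared (l₁,l₂,l₃)=(1,2,3): N and (l;000)² cancel in I_A²/I_B².
A: Δ = 0!·2!·4!/7! = 1/105; Racah Σ t=0..0: t=0:+1/8 = 1/8; ⇒ 3j(1 2 3; 1 0 -1)² = 2/35, sgn +1
B: Δ = 0!·2!·4!/7! = 1/105; Racah Σ t=0..0: t=0:+1/24 = 1/24; ⇒ 3j(1 2 3; 0 -2 2)² = 1/21, sgn -1
I_A²/I_B² = (2/35)/(1/21) = 6/5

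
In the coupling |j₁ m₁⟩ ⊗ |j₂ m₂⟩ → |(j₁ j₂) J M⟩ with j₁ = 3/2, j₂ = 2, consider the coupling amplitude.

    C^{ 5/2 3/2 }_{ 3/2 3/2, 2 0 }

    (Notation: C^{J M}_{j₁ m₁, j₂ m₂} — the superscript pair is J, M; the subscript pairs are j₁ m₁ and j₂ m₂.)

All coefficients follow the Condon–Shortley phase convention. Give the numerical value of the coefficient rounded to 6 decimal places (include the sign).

+0.717137

√[6·1!2!3!/7! · 3!0!2!2!4!1!] = √(288/35)
  +(−1)^0/∏(0,1,0,2,2,1)! = 1/4  (running 1/4)
⟨..|..⟩ = √(288/35)·(1/4) = +0.717137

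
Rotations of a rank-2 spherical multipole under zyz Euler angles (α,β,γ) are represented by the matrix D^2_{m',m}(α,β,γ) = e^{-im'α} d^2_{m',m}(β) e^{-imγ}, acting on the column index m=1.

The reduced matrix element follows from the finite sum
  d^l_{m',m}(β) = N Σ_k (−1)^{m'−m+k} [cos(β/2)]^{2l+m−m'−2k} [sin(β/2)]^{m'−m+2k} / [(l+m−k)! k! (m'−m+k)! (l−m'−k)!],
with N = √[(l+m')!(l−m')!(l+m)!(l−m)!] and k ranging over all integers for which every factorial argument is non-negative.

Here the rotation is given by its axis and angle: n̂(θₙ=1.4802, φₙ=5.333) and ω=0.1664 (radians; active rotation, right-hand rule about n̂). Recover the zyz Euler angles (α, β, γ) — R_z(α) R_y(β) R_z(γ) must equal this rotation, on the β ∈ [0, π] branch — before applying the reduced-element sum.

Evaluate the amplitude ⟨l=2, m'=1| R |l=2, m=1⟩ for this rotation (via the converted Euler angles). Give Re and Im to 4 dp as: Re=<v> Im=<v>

Re=0.9658 Im=-0.0146

Axis–angle → zyz. n̂ = (sinθₙcosφₙ, sinθₙsinφₙ, cosθₙ) = (+0.579147, -0.810187, +0.090472), ω = 0.1664.
R = I cosω + sinω [n̂]ₓ + (1−cosω) n̂n̂ᵀ gives
  R = [+0.990820, -0.021466, -0.133470; +0.008504, +0.995254, -0.096938; +0.134918, +0.094914, +0.986300]
β = atan2(√(R₁₃²+R₂₃²), R₃₃) = 0.165716; α = atan2(R₂₃, R₁₃) mod 2π = 3.769748; γ = atan2(R₃₂, −R₃₁) mod 2π = 2.528526
First d^2_{1,1}(β=0.1657), then the phase factors e^{-i(1)α} and e^{-i(1)γ}:
Half-angle: c=0.996569, s=0.082763. N=√(6·1·6·1)=6.000000
k: max(0,(1)−(1))=0 … min(2+(1),2−(1))=1
  k=0: (−1)^0·6.0000/(6)·0.9966^4·0.0828^0 = +0.986347
  k=1: (−1)^1·6.0000/(2)·0.9966^2·0.0828^2 = -0.020409
d^2_{1,1}(0.1657) = +0.986347 -0.020409 = +0.965939
D = (-0.809113+0.587653i)·(+0.965939)·(-0.817888-0.575378i) = +0.965829-0.014575i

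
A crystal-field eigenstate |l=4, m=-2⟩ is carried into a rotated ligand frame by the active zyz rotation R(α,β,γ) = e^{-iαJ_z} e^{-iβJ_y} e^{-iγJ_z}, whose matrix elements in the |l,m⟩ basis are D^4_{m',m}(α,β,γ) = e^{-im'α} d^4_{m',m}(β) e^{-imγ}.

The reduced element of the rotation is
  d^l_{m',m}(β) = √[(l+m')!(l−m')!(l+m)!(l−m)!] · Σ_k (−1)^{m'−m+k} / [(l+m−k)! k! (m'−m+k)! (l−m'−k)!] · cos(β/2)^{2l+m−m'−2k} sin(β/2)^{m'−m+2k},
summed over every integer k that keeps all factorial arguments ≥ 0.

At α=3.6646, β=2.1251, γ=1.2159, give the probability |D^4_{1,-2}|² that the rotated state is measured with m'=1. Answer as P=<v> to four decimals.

First d^4_{1,-2}(β=2.1251), then the phase factors e^{-i(1)α} and e^{-i(-2)γ}:
With c≡cos(β/2)=0.486646 and s≡sin(β/2)=0.873599, N=[120·6·2·720]^{1/2}=1018.233765
k∈{0,1,2} keeps every argument non-negative
  k=0: (−1)^3·1018.2338/(72)·0.4866^5·0.8736^3 = -0.257346
  k=1: (−1)^4·1018.2338/(48)·0.4866^3·0.8736^5 = +1.243962
  k=2: (−1)^5·1018.2338/(240)·0.4866^1·0.8736^7 = -0.801743
d^4_{1,-2}(2.1251) = -0.257346 +1.243962 -0.801743 = +0.184873
|D^4_{1,-2}|² = |d^4_{1,-2}(β)|² = (+0.184873)² = 0.034178 (the z-rotation phases have unit modulus)

P=0.0342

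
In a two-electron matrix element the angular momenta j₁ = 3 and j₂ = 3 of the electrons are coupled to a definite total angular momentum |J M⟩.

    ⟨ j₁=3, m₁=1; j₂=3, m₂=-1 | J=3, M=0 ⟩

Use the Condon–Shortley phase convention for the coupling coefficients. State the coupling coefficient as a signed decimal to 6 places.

√[7·3!3!3!/10! · 4!2!2!4!3!3!] = √(864/25)
  +(−1)^0/∏(0,3,2,2,1,1)! = 1/24  (running 1/24)
  +(−1)^1/∏(1,2,1,1,2,2)! = -1/8  (running -1/12)
  +(−1)^2/∏(2,1,0,0,3,3)! = 1/72  (running -5/72)
⟨..|..⟩ = √(864/25)·(-5/72) = -0.408248

-0.408248  (= −√(1/6))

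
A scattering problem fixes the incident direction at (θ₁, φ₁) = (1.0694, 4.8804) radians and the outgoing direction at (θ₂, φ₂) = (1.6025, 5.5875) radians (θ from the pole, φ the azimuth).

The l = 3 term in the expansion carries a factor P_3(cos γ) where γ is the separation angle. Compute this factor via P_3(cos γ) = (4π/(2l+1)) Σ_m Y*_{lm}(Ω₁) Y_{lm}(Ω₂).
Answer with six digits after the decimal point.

Addition theorem: P_3(cos γ) = (4π/7) Σ_m Y*_{lm}(Ω₁) Y_{lm}(Ω₂), m = −3…3:
  m=-3: (-0.135878, 0.246357) × (-0.205644, 0.362301) = (-0.061313, -0.099891)  (running Σ = (-0.061313, -0.099891))
  m=-2: (-0.356609, -0.124552) × (-0.005776, -0.031843) = (-0.001906, 0.012075)  (running Σ = (-0.063219, -0.087816))
  m=-1: (0.007351, -0.043343) × (-0.246707, -0.205986) = (-0.010742, 0.009179)  (running Σ = (-0.073961, -0.078637))
  m=0: (-0.330911, -0.000000) × (0.035428, 0.000000) = (-0.011723, -0.000000)  (running Σ = (-0.085684, -0.078637))
  m=1: (-0.007351, -0.043343) × (0.246707, -0.205986) = (-0.010742, -0.009179)  (running Σ = (-0.096426, -0.087816))
  m=2: (-0.356609, 0.124552) × (-0.005776, 0.031843) = (-0.001906, -0.012075)  (running Σ = (-0.098333, -0.099891))
  m=3: (0.135878, 0.246357) × (0.205644, 0.362301) = (-0.061313, 0.099891)  (running Σ = (-0.159645, -0.000000))
Total Σ_m = (-0.159645, -0.000000). Multiply by 1.795196: (-0.286595, -0.000000). P_3(cos γ) = -0.286595

-0.286595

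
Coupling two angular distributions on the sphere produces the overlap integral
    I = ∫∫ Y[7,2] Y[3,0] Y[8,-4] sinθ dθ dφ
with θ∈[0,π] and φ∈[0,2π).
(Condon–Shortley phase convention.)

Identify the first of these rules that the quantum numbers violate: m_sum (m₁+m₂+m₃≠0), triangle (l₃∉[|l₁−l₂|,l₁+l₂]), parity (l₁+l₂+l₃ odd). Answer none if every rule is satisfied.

Σmᵢ = -2  ✗
l₃∈[|l₁−l₂|,l₁+l₂]=[4,10], have l₃=8
Σlᵢ = 18 ⇒ even

m_sum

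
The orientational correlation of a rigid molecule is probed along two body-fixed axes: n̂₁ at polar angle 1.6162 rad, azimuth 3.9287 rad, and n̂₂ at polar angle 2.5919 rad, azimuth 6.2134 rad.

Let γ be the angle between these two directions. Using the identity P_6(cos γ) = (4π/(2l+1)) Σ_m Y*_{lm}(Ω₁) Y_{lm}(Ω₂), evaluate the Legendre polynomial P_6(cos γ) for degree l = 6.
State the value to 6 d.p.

0.135274

Addition theorem: P_6(cos γ) = (4π/13) Σ_m Y*_{lm}(Ω₁) Y_{lm}(Ω₂), m = −6…6:
  term(m=-6) = +0.001961-0.004288i   from Y*(Ω₁)=+0.004923-0.480079i, Y(Ω₂)=+0.008973+0.003993i
  term(m=-5) = +0.001741+0.003818i   from Y*(Ω₁)=-0.052973-0.053887i, Y(Ω₂)=-0.052183-0.018985i
  term(m=-4) = +0.061960+0.018218i   from Y*(Ω₁)=+0.347253+0.002374i, Y(Ω₂)=+0.178778+0.051242i
  term(m=-3) = -0.029225+0.018770i   from Y*(Ω₁)=+0.062369-0.061733i, Y(Ω₂)=-0.387162-0.082260i
  term(m=-2) = -0.021243+0.147552i   from Y*(Ω₁)=-0.001070+0.313016i, Y(Ω₂)=+0.471615+0.066254i
  term(m=-1) = -0.007014-0.008096i   from Y*(Ω₁)=+0.065116+0.065339i, Y(Ω₂)=-0.115840-0.008097i
  term(m=+0) = +0.123582+0.000000i   from Y*(Ω₁)=-0.304180-0.000000i, Y(Ω₂)=-0.406277+0.000000i
  term(m=+1) = -0.007014+0.008096i   from Y*(Ω₁)=-0.065116+0.065339i, Y(Ω₂)=+0.115840-0.008097i
  term(m=+2) = -0.021243-0.147552i   from Y*(Ω₁)=-0.001070-0.313016i, Y(Ω₂)=+0.471615-0.066254i
  term(m=+3) = -0.029225-0.018770i   from Y*(Ω₁)=-0.062369-0.061733i, Y(Ω₂)=+0.387162-0.082260i
  term(m=+4) = +0.061960-0.018218i   from Y*(Ω₁)=+0.347253-0.002374i, Y(Ω₂)=+0.178778-0.051242i
  term(m=+5) = +0.001741-0.003818i   from Y*(Ω₁)=+0.052973-0.053887i, Y(Ω₂)=+0.052183-0.018985i
  term(m=+6) = +0.001961+0.004288i   from Y*(Ω₁)=+0.004923+0.480079i, Y(Ω₂)=+0.008973-0.003993i
Accumulated sum +0.139941+0.000000i; after 4π/(2l+1) scaling, +0.135274+0.000000i ⇒ P_6 = 0.135274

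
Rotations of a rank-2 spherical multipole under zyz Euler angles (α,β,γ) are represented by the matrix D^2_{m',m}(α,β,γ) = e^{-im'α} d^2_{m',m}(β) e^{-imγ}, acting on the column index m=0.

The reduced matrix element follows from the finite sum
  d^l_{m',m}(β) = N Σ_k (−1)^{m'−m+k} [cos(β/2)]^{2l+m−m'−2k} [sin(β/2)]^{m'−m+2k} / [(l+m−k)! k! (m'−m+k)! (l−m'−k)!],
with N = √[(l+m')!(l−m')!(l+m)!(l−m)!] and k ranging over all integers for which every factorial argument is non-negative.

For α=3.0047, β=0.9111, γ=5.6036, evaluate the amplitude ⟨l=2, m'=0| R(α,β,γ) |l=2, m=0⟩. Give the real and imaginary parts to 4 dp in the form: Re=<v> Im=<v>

D^2_{0,0}(3.0047,0.9111,5.6036) = e^{-i·0·3.0047}·d^2_{0,0}(0.9111)·e^{-i·0·5.6036}. Compute d first:
Half-angle: c=0.898019, s=0.439956. N=√(2·2·2·2)=4.000000
Admissible k: 0..2 (factorial args all ≥0)
  k=0: (−1)^0·4.0000/(4)·0.8980^4·0.4400^0 = +0.650343
  k=1: (−1)^1·4.0000/(1)·0.8980^2·0.4400^2 = -0.624382
  k=2: (−1)^2·4.0000/(4)·0.8980^0·0.4400^4 = +0.037466
d^2_{0,0}(0.9111) = +0.650343 -0.624382 +0.037466 = +0.063427
Phases: e^{-i·(0)·3.0047}=+1.000000+0.000000i, e^{-i·(0)·5.6036}=+1.000000+0.000000i ⇒ D=+0.063427+0.000000i

Re=0.0634 Im=0.0000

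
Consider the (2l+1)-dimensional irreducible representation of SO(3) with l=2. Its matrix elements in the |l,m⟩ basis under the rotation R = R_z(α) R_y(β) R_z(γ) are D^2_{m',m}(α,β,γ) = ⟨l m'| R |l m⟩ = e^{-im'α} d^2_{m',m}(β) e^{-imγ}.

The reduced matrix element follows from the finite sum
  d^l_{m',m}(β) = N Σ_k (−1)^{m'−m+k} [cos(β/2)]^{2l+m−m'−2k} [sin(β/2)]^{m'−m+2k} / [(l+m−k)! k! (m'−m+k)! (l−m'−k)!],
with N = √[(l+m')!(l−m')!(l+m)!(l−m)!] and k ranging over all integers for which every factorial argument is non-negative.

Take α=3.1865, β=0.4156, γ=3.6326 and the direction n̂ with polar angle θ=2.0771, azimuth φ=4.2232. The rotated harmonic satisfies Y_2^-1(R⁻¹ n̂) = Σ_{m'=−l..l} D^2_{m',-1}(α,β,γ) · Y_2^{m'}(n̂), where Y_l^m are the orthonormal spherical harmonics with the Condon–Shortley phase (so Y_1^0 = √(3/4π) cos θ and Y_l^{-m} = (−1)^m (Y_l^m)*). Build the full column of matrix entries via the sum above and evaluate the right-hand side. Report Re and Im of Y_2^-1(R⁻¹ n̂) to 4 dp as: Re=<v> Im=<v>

Re=0.1808 Im=-0.0774

Need the full column D^2_{m',-1} for m'=−2..2 at α=3.1865, β=0.4156, γ=3.6326.
cos(β/2)=0.978487, sin(β/2)=0.206308
d^2_{-2,-1}: single k=1 term ⇒ +0.386555;  D = -0.323164-0.212107i
d^2_{-1,-1}: k∈[0..1] ⇒ +0.916686 -0.122254 = +0.794432;  D = +0.683054+0.405659i
d^2_{0,-1}: k∈[0..1] ⇒ -0.473431 +0.021046 = -0.452384;  D = +0.398939+0.213306i
d^2_{1,-1}: k∈[0..1] ⇒ +0.122254 -0.001812 = +0.120442;  D = +0.108655+0.051965i
d^2_{2,-1}: single k=0 term ⇒ -0.017184;  D = +0.015820+0.006711i
Y_2^{m'}(θ=2.0771,φ=4.2232) and Σ D·Y over m':
  (-0.3232-0.2121i)·(-0.1650-0.2451i)  (+0.6831+0.4057i)·(+0.1540-0.2892i)  (+0.3989+0.2133i)·(-0.0929+0.0000i)  (+0.1087+0.0520i)·(-0.1540-0.2892i)  (+0.0158+0.0067i)·(-0.1650+0.2451i)
Y_2^-1(R⁻¹ n̂) = +0.180807-0.077367i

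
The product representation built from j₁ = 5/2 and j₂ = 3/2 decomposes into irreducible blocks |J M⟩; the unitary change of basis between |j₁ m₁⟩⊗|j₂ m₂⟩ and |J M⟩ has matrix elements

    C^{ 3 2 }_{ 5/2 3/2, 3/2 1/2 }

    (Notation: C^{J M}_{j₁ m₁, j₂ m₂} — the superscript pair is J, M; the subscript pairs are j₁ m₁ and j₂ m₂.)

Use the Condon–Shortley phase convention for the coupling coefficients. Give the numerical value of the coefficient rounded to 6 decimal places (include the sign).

√[7·1!4!2!/8! · 4!1!2!1!5!1!] = √(48)
  +(−1)^0/∏(0,1,1,2,3,0)! = 1/12  (running 1/12)
  +(−1)^1/∏(1,0,0,1,4,1)! = -1/24  (running 1/24)
⟨..|..⟩ = √(48)·(1/24) = +0.288675

+0.288675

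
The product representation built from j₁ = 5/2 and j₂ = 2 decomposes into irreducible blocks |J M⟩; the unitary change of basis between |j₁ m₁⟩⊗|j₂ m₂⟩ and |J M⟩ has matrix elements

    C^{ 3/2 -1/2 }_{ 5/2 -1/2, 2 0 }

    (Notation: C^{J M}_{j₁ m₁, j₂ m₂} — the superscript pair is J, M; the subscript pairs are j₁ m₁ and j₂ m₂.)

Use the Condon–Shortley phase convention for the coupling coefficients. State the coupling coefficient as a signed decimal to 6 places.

√[4·3!2!1!/7! · 2!3!2!2!1!2!] = √(32/35)
  +(−1)^1/∏(1,2,2,1,0,0)! = -1/4  (running -1/4)
  +(−1)^2/∏(2,1,1,0,1,1)! = 1/2  (running 1/4)
⟨..|..⟩ = √(32/35)·(1/4) = +0.239046

+√(2/35) = +0.239046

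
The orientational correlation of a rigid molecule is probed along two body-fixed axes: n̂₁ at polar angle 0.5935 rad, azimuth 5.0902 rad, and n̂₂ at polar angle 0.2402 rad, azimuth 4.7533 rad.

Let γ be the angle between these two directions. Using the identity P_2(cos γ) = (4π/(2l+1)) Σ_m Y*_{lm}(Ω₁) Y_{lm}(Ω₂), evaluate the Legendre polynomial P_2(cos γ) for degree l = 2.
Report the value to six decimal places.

Expand P_2 via completeness: Σ_{m} conj(Y_{2,m}) at Ω₁ times Y_{2,m} at Ω₂ —
  m=-2: Y*=-0.08794 - 0.08285j  Y=-0.02179 + 0.00179j  product 0.00206 + 0.00165j
  m=-1: Y*=0.13213 - 0.33291j  Y=0.00730 + 0.17836j  product 0.06034 + 0.02114j
  m=+0: Y*=0.33484 + 0.00000j  Y=0.57723 + 0.00000j  product 0.19328 + 0.00000j
  m=+1: Y*=-0.13213 - 0.33291j  Y=-0.00730 + 0.17836j  product 0.06034 - 0.02114j
  m=+2: Y*=-0.08794 + 0.08285j  Y=-0.02179 - 0.00179j  product 0.00206 - 0.00165j
Σ over m = 0.31810 - 0.00000j; ×(4π/5) → 0.79946 - 0.00000j. Real part: 0.799462

0.799462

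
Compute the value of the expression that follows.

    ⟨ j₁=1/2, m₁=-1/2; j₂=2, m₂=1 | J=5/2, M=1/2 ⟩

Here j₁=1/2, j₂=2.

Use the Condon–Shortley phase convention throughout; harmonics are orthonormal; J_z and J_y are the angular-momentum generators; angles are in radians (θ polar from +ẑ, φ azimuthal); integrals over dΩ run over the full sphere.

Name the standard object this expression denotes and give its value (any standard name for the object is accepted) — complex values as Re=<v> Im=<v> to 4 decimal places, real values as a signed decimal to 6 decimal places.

Clebsch–Gordan coefficient, +√(2/5) ≈ +0.632456

This is a Clebsch–Gordan (vector-coupling) coefficient.
j₁+j₂−J=0  J+j₁−j₂=1  J−j₁+j₂=4  j₁+j₂+J+1=6
(j₁±m₁, j₂±m₂, J±M) = (0,1,3,1,3,2)
P² = 72/5
sum k=0..0:
  [0] +1/6 = 1/6
S = 1/6
C² = P²·S² = 2/5 ; C = +0.632456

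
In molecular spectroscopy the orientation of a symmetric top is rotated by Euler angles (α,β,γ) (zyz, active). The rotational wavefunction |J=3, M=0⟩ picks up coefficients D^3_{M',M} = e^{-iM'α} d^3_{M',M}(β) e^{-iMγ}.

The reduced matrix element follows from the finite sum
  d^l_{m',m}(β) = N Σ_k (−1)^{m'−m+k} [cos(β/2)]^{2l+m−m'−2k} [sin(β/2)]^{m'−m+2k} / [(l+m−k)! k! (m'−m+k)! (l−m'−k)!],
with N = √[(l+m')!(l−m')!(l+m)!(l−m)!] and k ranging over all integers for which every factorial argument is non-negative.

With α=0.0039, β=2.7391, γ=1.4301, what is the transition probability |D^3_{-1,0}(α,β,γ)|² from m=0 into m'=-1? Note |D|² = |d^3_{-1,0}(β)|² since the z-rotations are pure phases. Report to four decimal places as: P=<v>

P=0.3007

D^3_{-1,0}(0.0039,2.7391,1.4301) = e^{-i·-1·0.0039}·d^3_{-1,0}(2.7391)·e^{-i·0·1.4301}. Compute d first:
c=cos(2.739100/2)=0.199891, s=sin(2.739100/2)=0.979818; N=√[2·24·6·6]=41.569219
k∈{1,2,3} keeps every argument non-negative
  k=1: (−1)^0·41.5692/(12)·0.1999^5·0.9798^1 = +0.001083
  k=2: (−1)^1·41.5692/(4)·0.1999^3·0.9798^3 = -0.078078
  k=3: (−1)^2·41.5692/(12)·0.1999^1·0.9798^5 = +0.625332
d^3_{-1,0}(2.7391) = +0.001083 -0.078078 +0.625332 = +0.548338
|D^3_{-1,0}|² = |d^3_{-1,0}(β)|² = (+0.548338)² = 0.300674 (the z-rotation phases have unit modulus)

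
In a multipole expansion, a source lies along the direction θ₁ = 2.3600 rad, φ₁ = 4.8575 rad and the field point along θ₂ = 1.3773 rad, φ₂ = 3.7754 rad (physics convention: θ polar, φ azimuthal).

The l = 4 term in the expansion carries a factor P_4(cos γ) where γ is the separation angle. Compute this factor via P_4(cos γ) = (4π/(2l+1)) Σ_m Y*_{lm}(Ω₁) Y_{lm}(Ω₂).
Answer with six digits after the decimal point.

Summing Y*_{l m}(θ₁,φ₁)·Y_{l m}(θ₂,φ₂) over m ∈ [−4, 4]; prefactor 4π/(2·4+1) = 1.396263:
  m=-4: Y*=0.09111 + 0.05975j  Y=-0.33725 - 0.23389j  product -0.01675 - 0.04146j
  m=-3: Y*=0.13095 - 0.28156j  Y=0.07384 + 0.21514j  product 0.07025 + 0.00738j
  m=-2: Y*=-0.40185 - 0.12002j  Y=-0.07129 + 0.22788j  product 0.05600 - 0.08302j
  m=-1: Y*=-0.01801 + 0.12326j  Y=0.19718 - 0.14492j  product 0.01431 + 0.02692j
  m=+0: Y*=-0.34174 + 0.00000j  Y=0.20507 + 0.00000j  product -0.07008 + 0.00000j
  m=+1: Y*=0.01801 + 0.12326j  Y=-0.19718 - 0.14492j  product 0.01431 - 0.02692j
  m=+2: Y*=-0.40185 + 0.12002j  Y=-0.07129 - 0.22788j  product 0.05600 + 0.08302j
  m=+3: Y*=-0.13095 - 0.28156j  Y=-0.07384 + 0.21514j  product 0.07025 - 0.00738j
  m=+4: Y*=0.09111 - 0.05975j  Y=-0.33725 + 0.23389j  product -0.01675 + 0.04146j
Accumulated sum 0.17752 + 0.00000j; after 4π/(2l+1) scaling, 0.24787 + 0.00000j ⇒ P_4 = 0.247867

0.247867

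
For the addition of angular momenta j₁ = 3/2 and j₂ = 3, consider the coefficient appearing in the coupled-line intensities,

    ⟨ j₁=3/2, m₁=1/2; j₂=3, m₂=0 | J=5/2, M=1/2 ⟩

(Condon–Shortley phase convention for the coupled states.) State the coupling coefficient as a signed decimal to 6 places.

-0.414039

√[6·2!1!4!/8! · 2!1!3!3!3!2!] = √(216/35)
  +(−1)^0/∏(0,2,1,3,0,1)! = 1/12  (running 1/12)
  +(−1)^1/∏(1,1,0,2,1,2)! = -1/4  (running -1/6)
⟨..|..⟩ = √(216/35)·(-1/6) = -0.414039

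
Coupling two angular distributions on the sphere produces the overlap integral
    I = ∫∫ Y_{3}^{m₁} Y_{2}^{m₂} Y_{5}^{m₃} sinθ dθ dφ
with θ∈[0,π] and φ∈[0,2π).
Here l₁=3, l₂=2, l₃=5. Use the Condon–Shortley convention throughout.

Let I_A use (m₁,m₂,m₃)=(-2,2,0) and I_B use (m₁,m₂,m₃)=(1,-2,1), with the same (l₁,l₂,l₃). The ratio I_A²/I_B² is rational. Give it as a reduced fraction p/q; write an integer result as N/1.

Shared (l₁,l₂,l₃)=(3,2,5): N and (l;000)² cancel in I_A²/I_B².
A: Δ = 0!·6!·4!/11! = 1/2310; Racah Σ t=0..0: t=0:+1/2880 = 1/2880; ⇒ 3j(3 2 5; -2 2 0)² = 1/462, sgn -1
B: Δ = 0!·6!·4!/11! = 1/2310; Racah Σ t=0..0: t=0:+1/1152 = 1/1152; ⇒ 3j(3 2 5; 1 -2 1)² = 1/154, sgn +1
I_A²/I_B² = (1/462)/(1/154) = 1/3

1/3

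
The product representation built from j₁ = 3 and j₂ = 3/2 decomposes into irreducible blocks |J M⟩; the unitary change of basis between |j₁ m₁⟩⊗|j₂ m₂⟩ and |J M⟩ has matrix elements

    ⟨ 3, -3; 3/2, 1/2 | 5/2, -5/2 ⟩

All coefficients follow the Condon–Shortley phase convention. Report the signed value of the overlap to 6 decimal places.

+√(15/28) = +0.731925

triangle: 2!*4!*1!/8! = 48/40320
(j±m)!: 0!*6!*2!*1!*0!*5! = 172800
prefactor² = (2J+1)*Δ*N² = 8640/7
  k=2: +1/(2!*0!*4!*0!*0!*1!) = 1/48
Σ = 1/48  ⇒  CG² = 8640/7*(1/48)² = 15/28
CG = +√(15/28) = +0.731925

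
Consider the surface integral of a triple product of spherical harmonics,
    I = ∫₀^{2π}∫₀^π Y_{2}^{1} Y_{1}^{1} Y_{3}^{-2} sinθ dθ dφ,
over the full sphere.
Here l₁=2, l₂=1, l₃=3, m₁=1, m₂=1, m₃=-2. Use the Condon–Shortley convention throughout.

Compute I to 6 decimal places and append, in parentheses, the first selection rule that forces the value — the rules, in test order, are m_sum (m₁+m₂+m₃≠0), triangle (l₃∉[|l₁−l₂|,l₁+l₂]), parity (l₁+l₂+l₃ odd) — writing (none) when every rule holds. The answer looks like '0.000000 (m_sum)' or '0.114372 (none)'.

0.261169 (none)

m-sum 0 ✓  L=6 even ✓  1≤3≤3 ✓
Π(2lᵢ+1) = 5×3×7 = 105
triangle coeff Δ(2,1,3) = 1/105
Σ_t [0,0]: t=0:+1/4 = 1/4
(3j)²=3/35 [(2 1 3; 0 0 0)], sign=-1
Σ_t [0,0]: t=0:+1/12 = 1/12
(3j)²=2/21 [(2 1 3; 1 1 -2)], sign=-1
⇒ 4πI² = 6/7
I = (+1)√(6/7/(4π)) = 0.26116903
No selection rule forces the value: the integral is nonzero (none).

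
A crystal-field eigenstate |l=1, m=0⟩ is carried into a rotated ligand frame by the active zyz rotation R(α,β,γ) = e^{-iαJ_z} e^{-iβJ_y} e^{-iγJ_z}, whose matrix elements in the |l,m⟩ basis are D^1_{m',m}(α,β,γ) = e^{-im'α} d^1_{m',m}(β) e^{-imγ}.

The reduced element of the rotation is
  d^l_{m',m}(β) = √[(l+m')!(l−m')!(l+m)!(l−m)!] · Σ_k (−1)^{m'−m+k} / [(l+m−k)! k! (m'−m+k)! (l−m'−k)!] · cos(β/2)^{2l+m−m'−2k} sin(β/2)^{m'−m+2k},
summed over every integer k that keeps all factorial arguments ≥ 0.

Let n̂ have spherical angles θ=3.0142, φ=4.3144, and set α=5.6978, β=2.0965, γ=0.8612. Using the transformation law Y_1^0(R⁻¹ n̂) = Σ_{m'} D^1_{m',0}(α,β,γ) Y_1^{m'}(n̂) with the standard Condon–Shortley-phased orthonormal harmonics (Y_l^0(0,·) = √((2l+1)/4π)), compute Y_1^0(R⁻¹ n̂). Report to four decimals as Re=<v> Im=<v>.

Re=0.2532 Im=0.0000

Need the full column D^1_{m',0} for m'=−1..1 at α=5.6978, β=2.0965, γ=0.8612.
cos(β/2)=0.499088, sin(β/2)=0.866551
d^1_{-1,0}: single k=1 term ⇒ +0.611627;  D = +0.509791-0.337936i
d^1_{0,0}: k∈[0..1] ⇒ +0.249089 -0.750911 = -0.501822;  D = -0.501822+0.000000i
d^1_{1,0}: single k=0 term ⇒ -0.611627;  D = -0.509791-0.337936i
Y_1^{m'}(θ=3.0142,φ=4.3144) and Σ D·Y over m':
  (+0.5098-0.3379i)·(-0.0170+0.0405i)  (-0.5018+0.0000i)·(-0.4846+0.0000i)  (-0.5098-0.3379i)·(+0.0170+0.0405i)
Y_1^0(R⁻¹ n̂) = +0.253208+0.000000i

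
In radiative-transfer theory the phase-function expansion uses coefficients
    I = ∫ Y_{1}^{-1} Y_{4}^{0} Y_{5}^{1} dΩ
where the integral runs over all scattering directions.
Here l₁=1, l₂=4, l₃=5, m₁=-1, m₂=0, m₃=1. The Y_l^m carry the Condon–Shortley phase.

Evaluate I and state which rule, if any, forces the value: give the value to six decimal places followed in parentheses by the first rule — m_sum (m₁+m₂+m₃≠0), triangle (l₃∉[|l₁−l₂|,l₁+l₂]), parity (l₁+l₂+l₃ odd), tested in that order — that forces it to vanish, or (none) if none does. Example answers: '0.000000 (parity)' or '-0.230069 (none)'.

-0.190188 (none)

Checks pass: Σm=0; 10 even; l₃=5∈[3,5].
(2·1+1)(2·4+1)(2·5+1) = 297
Δ: 0! 2! 8! / 11! → 1/495
sum: t=0:+1/576 = 1/576
3j²(1 4 5; 0 0 0) = Δ·Π!·Σ² = 5/99  (sign -1)
sum: t=0:+1/1152 = 1/1152
3j²(1 4 5; -1 0 1) = Δ·Π!·Σ² = 1/33  (sign +1)
combine: 4πI² = 297·5/99·1/33 = 5/11
take √, sign -1: I = -0.19018827
No selection rule forces the value: the integral is nonzero (none).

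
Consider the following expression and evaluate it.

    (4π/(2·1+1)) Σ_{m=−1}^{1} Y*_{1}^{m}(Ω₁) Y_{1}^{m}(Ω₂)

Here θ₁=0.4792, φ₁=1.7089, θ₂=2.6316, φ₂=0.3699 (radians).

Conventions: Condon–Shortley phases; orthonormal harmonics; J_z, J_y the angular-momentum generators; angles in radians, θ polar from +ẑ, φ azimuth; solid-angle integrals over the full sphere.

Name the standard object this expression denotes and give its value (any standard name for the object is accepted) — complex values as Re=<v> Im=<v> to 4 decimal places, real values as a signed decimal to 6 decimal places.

This sum is the spherical-harmonic addition theorem: it equals the Legendre polynomial P_l(cos γ) of the angle γ between the two directions.
Term-by-term m-sum for l=1 (normalisation 4π/3 = 4.188790):
  m=-1: Y*=(-0.021930, 0.157780)  Y=(0.157253, -0.060974)  product (0.006172, 0.026148)
  m=+0: Y*=(0.433568, -0.000000)  Y=(-0.426427, 0.000000)  product (-0.184885, 0.000000)
  m=+1: Y*=(0.021930, 0.157780)  Y=(-0.157253, -0.060974)  product (0.006172, -0.026148)
Total Σ_m = (-0.172541, 0.000000). Multiply by 4.188790: (-0.722738, 0.000000). P_1(cos γ) = -0.722738

Legendre polynomial (addition theorem), -0.722738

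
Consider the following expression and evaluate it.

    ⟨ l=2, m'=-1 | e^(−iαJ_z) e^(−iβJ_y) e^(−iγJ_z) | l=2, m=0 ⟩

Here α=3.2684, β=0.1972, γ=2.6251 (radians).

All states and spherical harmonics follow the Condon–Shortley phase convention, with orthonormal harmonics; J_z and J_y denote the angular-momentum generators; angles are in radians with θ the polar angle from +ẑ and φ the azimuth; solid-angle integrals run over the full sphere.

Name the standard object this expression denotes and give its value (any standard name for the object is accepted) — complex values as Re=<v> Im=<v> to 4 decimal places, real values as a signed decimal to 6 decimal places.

Wigner D-matrix element, Re=-0.2334 Im=-0.0298

This is a Wigner D-matrix element — the rotation-matrix element ⟨l m'| R(α,β,γ) |l m⟩ in the angular-momentum basis.
D^2_{-1,0}(3.2684,0.1972,2.6251) = e^{-i·-1·3.2684}·d^2_{-1,0}(0.1972)·e^{-i·0·2.6251}. Compute d first:
c=cos(0.197200/2)=0.995143, s=sin(0.197200/2)=0.098440; N=√[1·6·2·2]=4.898979
k: max(0,(0)−(-1))=1 … min(2+(0),2−(-1))=2
  k=1: (−1)^0·4.8990/(2)·0.9951^3·0.0984^1 = +0.237632
  k=2: (−1)^1·4.8990/(2)·0.9951^1·0.0984^3 = -0.002325
d^2_{-1,0}(0.1972) = +0.237632 -0.002325 = +0.235307
Attach z-rotation phases: D = e^{-i(-1)(3.2684)}·(+0.235307)·e^{-i(0)(2.6251)} = -0.233417-0.029759i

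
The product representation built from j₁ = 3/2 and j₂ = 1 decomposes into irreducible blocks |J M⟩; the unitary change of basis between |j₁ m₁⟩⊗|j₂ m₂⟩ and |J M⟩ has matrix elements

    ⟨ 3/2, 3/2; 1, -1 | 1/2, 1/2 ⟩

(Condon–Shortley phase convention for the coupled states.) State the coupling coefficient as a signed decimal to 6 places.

+0.707107  (= +√(1/2))

j₁+j₂−J=2  J+j₁−j₂=1  J−j₁+j₂=0  j₁+j₂+J+1=4
(j₁±m₁, j₂±m₂, J±M) = (3,0,0,2,1,0)
P² = 2
sum k=0..0:
  [0] +1/2 = 1/2
S = 1/2
C² = P²·S² = 1/2 ; C = +0.707107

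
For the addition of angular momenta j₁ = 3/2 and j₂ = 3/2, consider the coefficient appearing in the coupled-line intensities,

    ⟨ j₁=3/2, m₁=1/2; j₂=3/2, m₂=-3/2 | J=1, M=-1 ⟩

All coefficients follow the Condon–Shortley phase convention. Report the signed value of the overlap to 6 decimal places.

+0.547723

triangle: 2!·1!·1!/5! = 2/120
(j±m)!: 2!·1!·0!·3!·0!·2! = 24
prefactor² = (2J+1)·Δ·N² = 6/5
  k=0: +1/(0!·2!·1!·0!·0!·1!) = 1/2
Σ = 1/2  ⇒  CG² = 6/5·(1/2)² = 3/10
CG = +√(3/10) = +0.547723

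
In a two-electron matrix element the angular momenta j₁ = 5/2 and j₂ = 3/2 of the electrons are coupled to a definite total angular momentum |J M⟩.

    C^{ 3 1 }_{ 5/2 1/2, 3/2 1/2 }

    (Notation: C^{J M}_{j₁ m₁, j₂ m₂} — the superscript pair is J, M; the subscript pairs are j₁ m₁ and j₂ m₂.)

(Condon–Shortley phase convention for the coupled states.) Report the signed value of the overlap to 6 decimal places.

−√(1/60) = -0.129099

triangle: 1!·4!·2!/8! = 48/40320
(j±m)!: 3!·2!·2!·1!·4!·2! = 1152
prefactor² = (2J+1)·Δ·N² = 48/5
  k=0: +1/(0!·1!·2!·2!·2!·0!) = 1/8
  k=1: −1/(1!·0!·1!·1!·3!·1!) = -1/6
Σ = -1/24  ⇒  CG² = 48/5·(-1/24)² = 1/60
CG = −√(1/60) = -0.129099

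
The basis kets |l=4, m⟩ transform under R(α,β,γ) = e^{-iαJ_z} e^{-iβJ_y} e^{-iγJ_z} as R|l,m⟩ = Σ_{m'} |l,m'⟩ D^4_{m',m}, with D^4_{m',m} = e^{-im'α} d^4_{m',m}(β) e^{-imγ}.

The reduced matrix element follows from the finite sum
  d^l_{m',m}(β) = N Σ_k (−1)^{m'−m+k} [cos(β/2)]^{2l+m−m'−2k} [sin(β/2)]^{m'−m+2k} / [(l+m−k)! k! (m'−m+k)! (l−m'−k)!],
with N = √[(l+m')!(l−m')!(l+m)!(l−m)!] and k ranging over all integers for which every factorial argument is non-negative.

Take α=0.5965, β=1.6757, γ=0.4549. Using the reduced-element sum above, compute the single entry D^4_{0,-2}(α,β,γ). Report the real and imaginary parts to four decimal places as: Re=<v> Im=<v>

D^4_{0,-2}(0.5965,1.6757,0.4549) = e^{-i·0·0.5965}·d^4_{0,-2}(1.6757)·e^{-i·-2·0.4549}. Compute d first:
Half-angle: c=0.669062, s=0.743206. N=√(24·24·2·720)=910.735966
k: max(0,(-2)−(0))=0 … min(4+(-2),4−(0))=2
  k=0: (−1)^2·910.7360/(96)·0.6691^6·0.7432^2 = +0.470045
  k=1: (−1)^3·910.7360/(36)·0.6691^4·0.7432^4 = -1.546656
  k=2: (−1)^4·910.7360/(96)·0.6691^2·0.7432^6 = +0.715667
d^4_{0,-2}(1.6757) = +0.470045 -1.546656 +0.715667 = -0.360945
Phases: e^{-i·(0)·0.5965}=+1.000000+0.000000i, e^{-i·(-2)·0.4549}=+0.613904+0.789381i ⇒ D=-0.221585-0.284923i

Re=-0.2216 Im=-0.2849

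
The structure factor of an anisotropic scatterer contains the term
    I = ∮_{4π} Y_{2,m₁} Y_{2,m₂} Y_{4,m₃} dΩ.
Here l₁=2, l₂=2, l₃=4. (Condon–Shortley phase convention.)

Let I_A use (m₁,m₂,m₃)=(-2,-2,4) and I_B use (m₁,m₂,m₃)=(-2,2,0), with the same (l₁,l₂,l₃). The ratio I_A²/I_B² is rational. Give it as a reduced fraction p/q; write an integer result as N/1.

l's match ⇒ only the (l;m) 3-j factors differ between A and B.
A: triangle coeff Δ(2,2,4) = 1/630; Σ_t [0,0]: t=0:+1/576 = 1/576; (3j)²=1/9 [(2 2 4; -2 -2 4)], sign=+1
B: triangle coeff Δ(2,2,4) = 1/630; Σ_t [0,0]: t=0:+1/576 = 1/576; (3j)²=1/630 [(2 2 4; -2 2 0)], sign=+1
I_A²/I_B² = (1/9)/(1/630) = 70/1

70/1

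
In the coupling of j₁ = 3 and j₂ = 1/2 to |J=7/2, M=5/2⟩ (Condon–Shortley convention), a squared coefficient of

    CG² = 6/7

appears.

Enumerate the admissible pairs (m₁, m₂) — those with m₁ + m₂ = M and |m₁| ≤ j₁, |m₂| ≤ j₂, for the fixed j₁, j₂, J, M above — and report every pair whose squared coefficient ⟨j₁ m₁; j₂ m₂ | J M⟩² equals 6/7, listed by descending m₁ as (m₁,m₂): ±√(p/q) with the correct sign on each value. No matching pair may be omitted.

Admissible pairs with m₁+m₂ = M = 5/2: (2,1/2), (3,-1/2)
  (m₁,m₂)=(3,-1/2): CG² = 1/7, CG = +√(1/7)
  (m₁,m₂)=(2,1/2): CG² = 6/7, CG = +√(6/7)   ← matches the target
Pairs with CG² = 6/7: (2,1/2): +√(6/7)

(2,1/2): +√(6/7)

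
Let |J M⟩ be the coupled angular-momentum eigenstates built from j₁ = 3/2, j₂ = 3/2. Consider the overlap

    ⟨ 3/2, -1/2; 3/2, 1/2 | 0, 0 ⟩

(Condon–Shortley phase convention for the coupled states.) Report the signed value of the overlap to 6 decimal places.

+√(1/4) = +0.500000

j₁+j₂−J=3  J+j₁−j₂=0  J−j₁+j₂=0  j₁+j₂+J+1=4
(j₁±m₁, j₂±m₂, J±M) = (1,2,2,1,0,0)
P² = 1
sum k=2..2:
  [2] +1/2 = 1/2
S = 1/2
C² = P²·S² = 1/4 ; C = +0.500000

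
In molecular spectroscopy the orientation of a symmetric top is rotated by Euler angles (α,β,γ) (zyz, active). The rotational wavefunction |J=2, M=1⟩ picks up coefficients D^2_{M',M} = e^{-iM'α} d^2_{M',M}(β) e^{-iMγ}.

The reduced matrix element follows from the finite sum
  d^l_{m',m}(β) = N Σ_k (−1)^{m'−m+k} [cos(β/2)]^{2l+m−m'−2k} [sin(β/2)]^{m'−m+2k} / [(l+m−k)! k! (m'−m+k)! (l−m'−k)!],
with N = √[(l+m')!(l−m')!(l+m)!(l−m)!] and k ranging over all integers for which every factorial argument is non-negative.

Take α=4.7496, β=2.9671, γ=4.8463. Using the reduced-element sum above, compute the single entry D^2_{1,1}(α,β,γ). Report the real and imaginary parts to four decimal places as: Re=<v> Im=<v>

Re=0.0222 Im=-0.0038

Split into d^2_{1,1}(β=2.9671) × two z-phases.
c=cos(2.967100/2)=0.087136, s=sin(2.967100/2)=0.996196; N=√[6·1·6·1]=6.000000
The bounds max(0,m−m')=0 and min(l+m,l−m')=1 give 2 terms
  k=0: (−1)^0·6.0000/(6)·0.0871^4·0.9962^0 = +0.000058
  k=1: (−1)^1·6.0000/(2)·0.0871^2·0.9962^2 = -0.022605
d^2_{1,1}(2.9671) = +0.000058 -0.022605 = -0.022547
Phases: e^{-i·(1)·4.7496}=+0.037202+0.999308i, e^{-i·(1)·4.8463}=+0.133511+0.991047i ⇒ D=+0.022218-0.003840i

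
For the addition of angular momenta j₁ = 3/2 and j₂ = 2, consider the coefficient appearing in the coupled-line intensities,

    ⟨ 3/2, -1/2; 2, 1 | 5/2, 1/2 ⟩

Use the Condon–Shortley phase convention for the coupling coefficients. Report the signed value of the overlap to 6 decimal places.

triangle: 1!×2!×3!/7! = 12/5040
(j±m)!: 1!×2!×3!×1!×3!×2! = 144
prefactor² = (2J+1)×Δ×N² = 72/35
  k=0: +1/(0!×1!×2!×3!×0!×0!) = 1/12
  k=1: −1/(1!×0!×1!×2!×1!×1!) = -1/2
Σ = -5/12  ⇒  CG² = 72/35×(-5/12)² = 5/14
CG = −√(5/14) = -0.597614

-0.597614  (= −√(5/14))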